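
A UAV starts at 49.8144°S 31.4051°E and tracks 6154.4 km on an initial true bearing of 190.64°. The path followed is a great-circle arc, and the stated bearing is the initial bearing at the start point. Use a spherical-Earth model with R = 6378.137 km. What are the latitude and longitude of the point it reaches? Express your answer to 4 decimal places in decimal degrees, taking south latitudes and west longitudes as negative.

latitude -73.0092°, longitude -117.3041°

The arc subtends δ = 6154.4/6378.137 = 0.964921 rad at the centre.
Converting: φ₁ = -0.869425 rad, θ = 3.327296 rad.
sin φ₂ = sin φ₁ cos δ + cos φ₁ sin δ cos θ = (-0.763958)(0.569482) + (0.645266)(0.822004)(-0.982807) = -0.956352
φ₂ = asin(-0.956352) = -1.274251 rad = -73.0092°.
Then Δλ = atan2(-0.097934, -0.161131) = -2.595465 rad, from sin θ sin δ cos φ₁ over cos δ − sin φ₁ sin φ₂.
λ₂ = λ₁ + Δλ = -117.3041°.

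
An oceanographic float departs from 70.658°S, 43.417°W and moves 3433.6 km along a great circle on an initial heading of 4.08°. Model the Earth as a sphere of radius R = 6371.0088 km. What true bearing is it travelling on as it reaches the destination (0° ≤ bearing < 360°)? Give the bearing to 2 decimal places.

Central angle δ = d/R = 0.538941 rad.
With φ₁ = -70.658° = -1.233215 rad and θ = 4.08° = 0.071209 rad:
Destination latitude: φ₂ = arcsin( sin φ₁ cos δ + cos φ₁ sin δ cos θ ) = arcsin(-0.640258) = -39.811°.
Δλ = atan2( sin θ sin δ cos φ₁ , cos δ − sin φ₁ sin φ₂ ) = atan2(0.012094, 0.254132) = 0.047555 rad = 2.725°.
Hence λ₂ = -43.417° + 2.725° = -40.692°.
The forward bearing on arrival equals the back-azimuth from the destination plus 180°.
Back-azimuth from P₂ (-39.81°, -40.69°) to P₁ (-70.66°, -43.42°), with Δλ' = λ₁ − λ₂ = -2.72°: atan2( sin Δλ' cos φ₁ , cos φ₂ sin φ₁ − sin φ₂ cos φ₁ cos Δλ' ) = 181.76°.
Final bearing = (181.76° + 180°) mod 360° = 1.76°.

final bearing 1.76°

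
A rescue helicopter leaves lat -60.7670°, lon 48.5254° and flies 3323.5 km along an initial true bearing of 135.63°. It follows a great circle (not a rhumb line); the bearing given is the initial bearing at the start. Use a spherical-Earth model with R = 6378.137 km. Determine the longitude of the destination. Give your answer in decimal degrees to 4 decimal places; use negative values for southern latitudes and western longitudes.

Angular distance δ = d/R = 3323.5 / 6378.137 = 0.521077 rad.
With φ₁ = -60.7670° = -1.060584 rad and θ = 135.63° = 2.367190 rad:
sin φ₂ = sin φ₁ cos δ + cos φ₁ sin δ cos θ = (-0.872641)(0.867284) + (0.488362)(0.497814)(-0.714839) = -0.930614
φ₂ = asin(-0.930614) = -1.196088 rad = -68.5308°.
For the longitude increment, Δλ = atan2( sin θ sin δ cos φ₁, cos δ − sin φ₁ sin φ₂ ) = atan2(0.170007, 0.055191) = 72.0144°.
Hence λ₂ = 48.5254° + 72.0144° = 120.5398°.

longitude 120.5398°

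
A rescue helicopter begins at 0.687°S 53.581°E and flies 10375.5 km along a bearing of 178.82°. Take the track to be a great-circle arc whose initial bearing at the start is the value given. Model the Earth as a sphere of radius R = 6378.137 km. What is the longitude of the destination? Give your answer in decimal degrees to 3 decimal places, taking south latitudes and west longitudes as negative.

longitude -143.274°

The arc subtends δ = 10375.5/6378.137 = 1.626729 rad at the centre.
Start latitude φ₁ = -0.011990 rad; initial bearing θ = 3.120998 rad.
Destination latitude: φ₂ = arcsin( sin φ₁ cos δ + cos φ₁ sin δ cos θ ) = arcsin(-0.997482) = -85.933°.
Then Δλ = atan2(0.020560, -0.067863) = 2.847424 rad, from sin θ sin δ cos φ₁ over cos δ − sin φ₁ sin φ₂.
λ₂ = 53.581° + 163.145° = 216.726°, normalized to (−180°, 180°] → -143.274°.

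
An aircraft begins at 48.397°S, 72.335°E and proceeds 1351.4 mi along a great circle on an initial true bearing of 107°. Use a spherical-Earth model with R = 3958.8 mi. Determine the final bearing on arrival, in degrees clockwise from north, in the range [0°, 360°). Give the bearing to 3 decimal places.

Central angle δ = d/R = 0.341366 rad.
Converting: φ₁ = -0.844687 rad, θ = 1.867502 rad.
Applying the spherical law of cosines for sides, sin φ₂ = sin φ₁ cos δ + cos φ₁ sin δ cos θ = -0.769604, so φ₂ = -50.318°.
For the longitude increment, Δλ = atan2( sin θ sin δ cos φ₁, cos δ − sin φ₁ sin φ₂ ) = atan2(0.212566, 0.366817) = 30.092°.
Hence λ₂ = 72.335° + 30.092° = 102.427°.
The forward bearing on arrival equals the back-azimuth from the destination plus 180°.
Back-azimuth from P₂ (-50.318°, 102.427°) to P₁ (-48.397°, 72.335°), with Δλ' = λ₁ − λ₂ = -30.092°: atan2( sin Δλ' cos φ₁ , cos φ₂ sin φ₁ − sin φ₂ cos φ₁ cos Δλ' ) = 263.940°.
Final bearing = (263.940° + 180°) mod 360° = 83.940°.

final bearing 83.940°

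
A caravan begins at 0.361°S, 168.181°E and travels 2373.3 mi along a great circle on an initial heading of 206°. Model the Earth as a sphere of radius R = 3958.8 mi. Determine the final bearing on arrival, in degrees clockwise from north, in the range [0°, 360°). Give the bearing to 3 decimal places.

final bearing 210.693°

Angular distance δ = d/R = 2373.3 / 3958.8 = 0.599500 rad.
Start latitude φ₁ = -0.006301 rad; initial bearing θ = 3.595378 rad.
Applying the spherical law of cosines for sides, sin φ₂ = sin φ₁ cos δ + cos φ₁ sin δ cos θ = -0.512318, so φ₂ = -30.818°.
Δλ = atan2( sin θ sin δ cos φ₁ , cos δ − sin φ₁ sin φ₂ ) = atan2(-0.247337, 0.822390) = -0.292148 rad = -16.739°.
λ₂ = λ₁ + Δλ = 151.442°.
The forward bearing on arrival equals the back-azimuth from the destination plus 180°.
Back-azimuth from P₂ (-30.818°, 151.442°) to P₁ (-0.361°, 168.181°), with Δλ' = λ₁ − λ₂ = 16.739°: atan2( sin Δλ' cos φ₁ , cos φ₂ sin φ₁ − sin φ₂ cos φ₁ cos Δλ' ) = 30.693°.
Final bearing = (30.693° + 180°) mod 360° = 210.693°.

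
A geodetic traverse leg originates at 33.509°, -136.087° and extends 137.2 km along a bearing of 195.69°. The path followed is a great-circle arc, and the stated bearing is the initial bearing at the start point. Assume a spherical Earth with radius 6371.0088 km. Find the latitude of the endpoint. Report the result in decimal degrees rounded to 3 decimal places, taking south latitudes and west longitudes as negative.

Central angle δ = d/R = 0.021535 rad.
With φ₁ = 33.509° = 0.584842 rad and θ = 195.69° = 3.415435 rad:
Destination latitude: φ₂ = arcsin( sin φ₁ cos δ + cos φ₁ sin δ cos θ ) = arcsin(0.534654) = 32.320°.
Then Δλ = atan2(-0.004855, 0.704603) = -0.006891 rad, from sin θ sin δ cos φ₁ over cos δ − sin φ₁ sin φ₂.
Hence λ₂ = -136.087° + -0.395° = -136.482°.

latitude 32.320°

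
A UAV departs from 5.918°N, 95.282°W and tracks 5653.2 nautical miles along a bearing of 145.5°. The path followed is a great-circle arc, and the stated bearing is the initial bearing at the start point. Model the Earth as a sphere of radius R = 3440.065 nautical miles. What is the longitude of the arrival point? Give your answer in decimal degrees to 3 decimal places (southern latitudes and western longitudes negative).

longitude -6.565°

Angular distance δ = d/R = 5653.2 / 3440.065 = 1.643341 rad.
Converting: φ₁ = 0.103289 rad, θ = 2.539454 rad.
sin φ₂ = sin φ₁ cos δ + cos φ₁ sin δ cos θ = (0.103105)(-0.072481) + (0.994670)(0.997370)(-0.824126) = -0.825051
φ₂ = asin(-0.825051) = -0.970293 rad = -55.594°.
For the longitude increment, Δλ = atan2( sin θ sin δ cos φ₁, cos δ − sin φ₁ sin φ₂ ) = atan2(0.561906, 0.012586) = 88.717°.
Hence λ₂ = -95.282° + 88.717° = -6.565°.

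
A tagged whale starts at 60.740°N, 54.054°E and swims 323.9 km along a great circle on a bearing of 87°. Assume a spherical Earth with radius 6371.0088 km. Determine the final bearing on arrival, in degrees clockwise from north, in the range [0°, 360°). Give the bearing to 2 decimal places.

The arc subtends δ = 323.9/6371.0088 = 0.050840 rad at the centre.
Start latitude φ₁ = 1.060113 rad; initial bearing θ = 1.518436 rad.
Applying the spherical law of cosines for sides, sin φ₂ = sin φ₁ cos δ + cos φ₁ sin δ cos θ = 0.872583, so φ₂ = 60.760°.
For the longitude increment, Δλ = atan2( sin θ sin δ cos φ₁, cos δ − sin φ₁ sin φ₂ ) = atan2(0.024804, 0.237457) = 5.963°.
Hence λ₂ = 54.054° + 5.963° = 60.017°.
The forward bearing on arrival equals the back-azimuth from the destination plus 180°.
Back-azimuth from P₂ (60.76°, 60.02°) to P₁ (60.74°, 54.05°), with Δλ' = λ₁ − λ₂ = -5.96°: atan2( sin Δλ' cos φ₁ , cos φ₂ sin φ₁ − sin φ₂ cos φ₁ cos Δλ' ) = 272.20°.
Final bearing = (272.20° + 180°) mod 360° = 92.20°.

final bearing 92.20°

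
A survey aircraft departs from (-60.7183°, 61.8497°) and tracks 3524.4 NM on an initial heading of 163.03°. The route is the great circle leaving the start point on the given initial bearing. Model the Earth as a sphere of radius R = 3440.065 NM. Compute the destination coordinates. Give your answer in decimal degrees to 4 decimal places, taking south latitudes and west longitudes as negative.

δ = 3524.4/3440.065 = 1.024516 rad (58.7004°).
With φ₁ = -60.7183° = -1.059734 rad and θ = 163.03° = 2.845410 rad:
sin φ₂ = sin φ₁ cos δ + cos φ₁ sin δ cos θ = (-0.872226)(0.519513) + (0.489104)(0.854463)(-0.956458) = -0.852856
φ₂ = asin(-0.852856) = -1.021431 rad = -58.5237°.
For the longitude increment, Δλ = atan2( sin θ sin δ cos φ₁, cos δ − sin φ₁ sin φ₂ ) = atan2(0.121979, -0.224370) = 151.4692°.
λ₂ = 61.8497° + 151.4692° = 213.3189°, normalized to (−180°, 180°] → -146.6811°.

latitude -58.5237°, longitude -146.6811°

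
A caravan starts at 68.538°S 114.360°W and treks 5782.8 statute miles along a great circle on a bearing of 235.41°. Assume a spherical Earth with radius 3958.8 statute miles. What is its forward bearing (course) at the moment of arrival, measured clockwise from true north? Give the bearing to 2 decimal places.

δ = 5782.8/3958.8 = 1.460746 rad (83.6946°).
Start latitude φ₁ = -1.196214 rad; initial bearing θ = 4.108680 rad.
Destination latitude: φ₂ = arcsin( sin φ₁ cos δ + cos φ₁ sin δ cos θ ) = arcsin(-0.308669) = -17.979°.
Then Δλ = atan2(-0.299387, -0.177437) = -2.105809 rad, from sin θ sin δ cos φ₁ over cos δ − sin φ₁ sin φ₂.
λ₂ = -114.360° + -120.654° = -235.014°, normalized to (−180°, 180°] → 124.986°.
The forward bearing on arrival equals the back-azimuth from the destination plus 180°.
Back-azimuth from P₂ (-17.98°, 124.99°) to P₁ (-68.54°, -114.36°), with Δλ' = λ₁ − λ₂ = -239.35°: atan2( sin Δλ' cos φ₁ , cos φ₂ sin φ₁ − sin φ₂ cos φ₁ cos Δλ' ) = 161.54°.
Final bearing = (161.54° + 180°) mod 360° = 341.54°.

final bearing 341.54°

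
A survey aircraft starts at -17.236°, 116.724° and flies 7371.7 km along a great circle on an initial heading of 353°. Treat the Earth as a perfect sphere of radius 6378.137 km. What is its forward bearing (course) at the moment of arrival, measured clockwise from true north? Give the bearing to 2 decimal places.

δ = 7371.7/6378.137 = 1.155776 rad (66.2211°).
With φ₁ = -17.236° = -0.300825 rad and θ = 353° = 6.161012 rad:
sin φ₂ = sin φ₁ cos δ + cos φ₁ sin δ cos θ = (-0.296308)(0.403208) + (0.955092)(0.915108)(0.992546) = 0.748024
φ₂ = asin(0.748024) = 0.845080 rad = 48.420°.
For the longitude increment, Δλ = atan2( sin θ sin δ cos φ₁, cos δ − sin φ₁ sin φ₂ ) = atan2(-0.106515, 0.624854) = -9.674°.
Hence λ₂ = 116.724° + -9.674° = 107.050°.
The forward bearing on arrival equals the back-azimuth from the destination plus 180°.
Back-azimuth from P₂ (48.42°, 107.05°) to P₁ (-17.24°, 116.72°), with Δλ' = λ₁ − λ₂ = 9.67°: atan2( sin Δλ' cos φ₁ , cos φ₂ sin φ₁ − sin φ₂ cos φ₁ cos Δλ' ) = 169.90°.
Final bearing = (169.90° + 180°) mod 360° = 349.90°.

final bearing 349.90°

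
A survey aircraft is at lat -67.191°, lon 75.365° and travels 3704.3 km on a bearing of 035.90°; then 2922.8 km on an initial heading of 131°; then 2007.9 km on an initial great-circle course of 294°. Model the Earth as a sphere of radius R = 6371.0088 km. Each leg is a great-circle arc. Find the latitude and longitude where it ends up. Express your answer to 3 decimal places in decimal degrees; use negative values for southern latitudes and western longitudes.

latitude -40.576°, longitude 108.681°

Apply the spherical direct solution leg by leg, carrying full precision between legs.
Leg 1: from (-67.191°, 75.365°), δ = 3704.3/6371.0088 = 0.581431 rad, θ = 35.9° → φ = -36.717°, λ = 99.053°.
Leg 2: from (-36.717°, 99.053°), δ = 2922.8/6371.0088 = 0.458766 rad, θ = 131° → φ = -50.258°, λ = 130.571°.
Leg 3: from (-50.258°, 130.571°), δ = 2007.9/6371.0088 = 0.315162 rad, θ = 294° → φ = -40.576°, λ = 108.681°.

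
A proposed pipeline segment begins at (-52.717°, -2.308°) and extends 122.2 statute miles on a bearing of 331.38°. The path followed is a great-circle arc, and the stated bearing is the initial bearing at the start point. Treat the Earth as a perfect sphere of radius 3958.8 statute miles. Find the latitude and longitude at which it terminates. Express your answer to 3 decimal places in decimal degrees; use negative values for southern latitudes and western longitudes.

latitude -51.157°, longitude -3.659°

Angular distance δ = d/R = 122.2 / 3958.8 = 0.030868 rad.
Start latitude φ₁ = -0.920085 rad; initial bearing θ = 5.783672 rad.
Destination latitude: φ₂ = arcsin( sin φ₁ cos δ + cos φ₁ sin δ cos θ ) = arcsin(-0.778863) = -51.157°.
Δλ = atan2( sin θ sin δ cos φ₁ , cos δ − sin φ₁ sin φ₂ ) = atan2(-0.008955, 0.379819) = -0.023573 rad = -1.351°.
Hence λ₂ = -2.308° + -1.351° = -3.659°.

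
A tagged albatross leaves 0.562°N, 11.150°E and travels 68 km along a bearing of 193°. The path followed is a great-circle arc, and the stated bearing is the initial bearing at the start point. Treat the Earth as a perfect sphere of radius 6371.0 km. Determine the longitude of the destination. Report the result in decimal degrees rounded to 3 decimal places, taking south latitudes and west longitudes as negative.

longitude 11.012°

Angular distance δ = d/R = 68 / 6371 = 0.010673 rad.
Converting: φ₁ = 0.009809 rad, θ = 3.368485 rad.
sin φ₂ = sin φ₁ cos δ + cos φ₁ sin δ cos θ = (0.009809)(0.999943) + (0.999952)(0.010673)(-0.974370) = -0.000591
φ₂ = asin(-0.000591) = -0.000591 rad = -0.034°.
For the longitude increment, Δλ = atan2( sin θ sin δ cos φ₁, cos δ − sin φ₁ sin φ₂ ) = atan2(-0.002401, 0.999949) = -0.138°.
Hence λ₂ = 11.150° + -0.138° = 11.012°.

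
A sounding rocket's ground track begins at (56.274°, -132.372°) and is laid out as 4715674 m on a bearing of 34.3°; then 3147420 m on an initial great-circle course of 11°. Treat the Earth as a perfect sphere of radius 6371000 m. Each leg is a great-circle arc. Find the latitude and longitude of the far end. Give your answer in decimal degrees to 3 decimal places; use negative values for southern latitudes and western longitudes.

latitude 82.590°, longitude 101.082°

Apply the spherical direct solution leg by leg, carrying full precision between legs.
Leg 1: from (56.274°, -132.372°), δ = 4715674/6371000 = 0.740178 rad, θ = 34.3° → φ = 67.431°, λ = -34.370°.
Leg 2: from (67.431°, -34.370°), δ = 3147420/6371000 = 0.494023 rad, θ = 11° → φ = 82.590°, λ = 101.082°.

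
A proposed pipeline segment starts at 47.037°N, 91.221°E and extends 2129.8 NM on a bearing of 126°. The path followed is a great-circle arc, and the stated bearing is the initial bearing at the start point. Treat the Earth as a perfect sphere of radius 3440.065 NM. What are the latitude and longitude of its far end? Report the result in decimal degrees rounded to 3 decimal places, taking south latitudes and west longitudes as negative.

latitude 21.315°, longitude 121.483°

The arc subtends δ = 2129.8/3440.065 = 0.619116 rad at the centre.
Converting: φ₁ = 0.820951 rad, θ = 2.199115 rad.
Destination latitude: φ₂ = arcsin( sin φ₁ cos δ + cos φ₁ sin δ cos θ ) = arcsin(0.363498) = 21.315°.
Then Δλ = atan2(0.319966, 0.548386) = 0.528176 rad, from sin θ sin δ cos φ₁ over cos δ − sin φ₁ sin φ₂.
λ₂ = λ₁ + Δλ = 121.483°.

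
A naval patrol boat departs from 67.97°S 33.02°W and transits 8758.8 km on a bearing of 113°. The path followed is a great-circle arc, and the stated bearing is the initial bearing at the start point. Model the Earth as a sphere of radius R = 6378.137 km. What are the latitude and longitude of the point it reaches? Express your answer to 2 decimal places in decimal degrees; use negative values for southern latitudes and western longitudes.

The arc subtends δ = 8758.8/6378.137 = 1.373254 rad at the centre.
With φ₁ = -67.97° = -1.186300 rad and θ = 113° = 1.972222 rad:
Applying the spherical law of cosines for sides, sin φ₂ = sin φ₁ cos δ + cos φ₁ sin δ cos θ = -0.325641, so φ₂ = -19.00°.
Then Δλ = atan2(0.338559, -0.105605) = 1.873156 rad, from sin θ sin δ cos φ₁ over cos δ − sin φ₁ sin φ₂.
λ₂ = -33.02° + 107.32° = 74.30°.

latitude -19.00°, longitude 74.30°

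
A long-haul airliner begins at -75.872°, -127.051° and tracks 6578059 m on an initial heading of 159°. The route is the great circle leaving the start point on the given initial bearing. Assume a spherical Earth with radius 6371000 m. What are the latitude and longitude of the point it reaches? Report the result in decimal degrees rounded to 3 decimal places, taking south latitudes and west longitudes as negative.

latitude -43.854°, longitude 27.692°

The arc subtends δ = 6578059/6371000 = 1.032500 rad at the centre.
With φ₁ = -75.872° = -1.324216 rad and θ = 159° = 2.775074 rad:
Destination latitude: φ₂ = arcsin( sin φ₁ cos δ + cos φ₁ sin δ cos θ ) = arcsin(-0.692818) = -43.854°.
Then Δλ = atan2(0.075103, -0.159188) = 2.700767 rad, from sin θ sin δ cos φ₁ over cos δ − sin φ₁ sin φ₂.
Hence λ₂ = -127.051° + 154.743° = 27.692°.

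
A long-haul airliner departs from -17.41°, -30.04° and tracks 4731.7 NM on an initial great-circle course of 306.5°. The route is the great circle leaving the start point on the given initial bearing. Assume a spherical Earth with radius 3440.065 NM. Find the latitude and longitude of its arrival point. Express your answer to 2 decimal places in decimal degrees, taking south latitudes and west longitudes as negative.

latitude 29.91°, longitude -95.52°

Central angle δ = d/R = 1.375468 rad.
With φ₁ = -17.41° = -0.303862 rad and θ = 306.5° = 5.349434 rad:
sin φ₂ = sin φ₁ cos δ + cos φ₁ sin δ cos θ = (-0.299207)(0.194088) + (0.954188)(0.980984)(0.594823) = 0.498707
φ₂ = asin(0.498707) = 0.522107 rad = 29.91°.
For the longitude increment, Δλ = atan2( sin θ sin δ cos φ₁, cos δ − sin φ₁ sin φ₂ ) = atan2(-0.752445, 0.343305) = -65.48°.
Hence λ₂ = -30.04° + -65.48° = -95.52°.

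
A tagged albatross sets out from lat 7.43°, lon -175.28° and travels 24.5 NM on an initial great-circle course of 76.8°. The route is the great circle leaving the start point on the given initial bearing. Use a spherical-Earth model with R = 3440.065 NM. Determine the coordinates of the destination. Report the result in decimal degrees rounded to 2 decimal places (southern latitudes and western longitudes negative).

latitude 7.52°, longitude -174.88°

Central angle δ = d/R = 0.007122 rad.
Start latitude φ₁ = 0.129678 rad; initial bearing θ = 1.340413 rad.
sin φ₂ = sin φ₁ cos δ + cos φ₁ sin δ cos θ = (0.129315)(0.999975) + (0.991604)(0.007122)(0.228351) = 0.130924
φ₂ = asin(0.130924) = 0.131301 rad = 7.52°.
Δλ = atan2( sin θ sin δ cos φ₁ , cos δ − sin φ₁ sin φ₂ ) = atan2(0.006876, 0.983044) = 0.006994 rad = 0.40°.
λ₂ = -175.28° + 0.40° = -174.88°.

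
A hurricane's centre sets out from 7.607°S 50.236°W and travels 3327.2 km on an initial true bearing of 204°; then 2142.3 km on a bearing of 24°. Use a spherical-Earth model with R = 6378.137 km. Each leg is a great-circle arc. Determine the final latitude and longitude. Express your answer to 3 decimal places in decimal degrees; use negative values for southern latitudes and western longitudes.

Apply the spherical direct solution leg by leg, carrying full precision between legs.
Leg 1: from (-7.607°, -50.236°), δ = 3327.2/6378.137 = 0.521657 rad, θ = 204° → φ = -34.472°, λ = -64.468°.
Leg 2: from (-34.472°, -64.468°), δ = 2142.3/6378.137 = 0.335882 rad, θ = 24° → φ = -16.627°, λ = -56.426°.

latitude -16.627°, longitude -56.426°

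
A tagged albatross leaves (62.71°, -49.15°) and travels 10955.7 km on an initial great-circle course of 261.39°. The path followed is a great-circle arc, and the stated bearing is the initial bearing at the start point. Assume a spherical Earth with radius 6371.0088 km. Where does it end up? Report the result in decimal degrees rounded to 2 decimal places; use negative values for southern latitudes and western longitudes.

latitude -11.52°, longitude -135.43°

Central angle δ = d/R = 1.719618 rad.
With φ₁ = 62.71° = 1.094496 rad and θ = 261.39° = 4.562116 rad:
Applying the spherical law of cosines for sides, sin φ₂ = sin φ₁ cos δ + cos φ₁ sin δ cos θ = -0.199651, so φ₂ = -11.52°.
For the longitude increment, Δλ = atan2( sin θ sin δ cos φ₁, cos δ − sin φ₁ sin φ₂ ) = atan2(-0.448316, 0.029157) = -86.28°.
λ₂ = -49.15° + -86.28° = -135.43°.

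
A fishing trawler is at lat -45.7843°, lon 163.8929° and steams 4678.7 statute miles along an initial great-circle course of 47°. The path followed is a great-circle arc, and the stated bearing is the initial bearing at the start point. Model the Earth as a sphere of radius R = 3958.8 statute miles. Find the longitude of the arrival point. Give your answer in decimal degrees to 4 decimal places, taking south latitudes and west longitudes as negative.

longitude -152.7519°

Central angle δ = d/R = 1.181848 rad.
With φ₁ = -45.7843° = -0.799087 rad and θ = 47° = 0.820305 rad:
Destination latitude: φ₂ = arcsin( sin φ₁ cos δ + cos φ₁ sin δ cos θ ) = arcsin(0.168285) = 9.6881°.
Then Δλ = atan2(0.471924, 0.499829) = 0.756690 rad, from sin θ sin δ cos φ₁ over cos δ − sin φ₁ sin φ₂.
λ₂ = 163.8929° + 43.3552° = 207.2481°, normalized to (−180°, 180°] → -152.7519°.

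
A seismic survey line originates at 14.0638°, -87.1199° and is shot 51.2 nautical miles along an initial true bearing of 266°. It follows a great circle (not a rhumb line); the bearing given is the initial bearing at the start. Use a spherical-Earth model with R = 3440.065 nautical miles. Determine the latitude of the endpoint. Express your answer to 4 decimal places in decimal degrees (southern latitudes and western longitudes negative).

Angular distance δ = d/R = 51.2 / 3440.065 = 0.014883 rad.
Converting: φ₁ = 0.245460 rad, θ = 4.642576 rad.
Applying the spherical law of cosines for sides, sin φ₂ = sin φ₁ cos δ + cos φ₁ sin δ cos θ = 0.241968, so φ₂ = 14.0027°.
Δλ = atan2( sin θ sin δ cos φ₁ , cos δ − sin φ₁ sin φ₂ ) = atan2(-0.014402, 0.941090) = -0.015302 rad = -0.8767°.
λ₂ = λ₁ + Δλ = -87.9966°.

latitude 14.0027°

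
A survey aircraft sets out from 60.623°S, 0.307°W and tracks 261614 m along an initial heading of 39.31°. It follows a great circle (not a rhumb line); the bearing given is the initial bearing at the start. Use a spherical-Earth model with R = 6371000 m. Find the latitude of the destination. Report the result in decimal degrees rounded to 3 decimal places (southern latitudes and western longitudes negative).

latitude -58.770°

Central angle δ = d/R = 0.041063 rad.
With φ₁ = -60.623° = -1.058071 rad and θ = 39.31° = 0.686089 rad:
sin φ₂ = sin φ₁ cos δ + cos φ₁ sin δ cos θ = (-0.871411)(0.999157) + (0.490554)(0.041052)(0.773730) = -0.855095
φ₂ = asin(-0.855095) = -1.025734 rad = -58.770°.
Δλ = atan2( sin θ sin δ cos φ₁ , cos δ − sin φ₁ sin φ₂ ) = atan2(0.012758, 0.254018) = 0.050182 rad = 2.875°.
Hence λ₂ = -0.307° + 2.875° = 2.568°.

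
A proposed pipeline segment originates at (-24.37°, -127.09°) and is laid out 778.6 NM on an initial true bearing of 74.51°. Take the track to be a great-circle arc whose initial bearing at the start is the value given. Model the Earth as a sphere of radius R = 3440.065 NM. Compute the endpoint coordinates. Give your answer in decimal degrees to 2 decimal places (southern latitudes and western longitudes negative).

latitude -20.34°, longitude -113.76°

The arc subtends δ = 778.6/3440.065 = 0.226333 rad at the centre.
Converting: φ₁ = -0.425337 rad, θ = 1.300445 rad.
Applying the spherical law of cosines for sides, sin φ₂ = sin φ₁ cos δ + cos φ₁ sin δ cos θ = -0.347512, so φ₂ = -20.34°.
Then Δλ = atan2(0.196986, 0.831103) = 0.232723 rad, from sin θ sin δ cos φ₁ over cos δ − sin φ₁ sin φ₂.
λ₂ = λ₁ + Δλ = -113.76°.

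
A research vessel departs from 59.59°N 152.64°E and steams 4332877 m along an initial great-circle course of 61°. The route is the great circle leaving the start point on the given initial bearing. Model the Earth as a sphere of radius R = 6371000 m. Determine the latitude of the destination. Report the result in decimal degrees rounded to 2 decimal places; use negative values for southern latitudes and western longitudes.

latitude 55.58°

δ = 4332877/6371000 = 0.680094 rad (38.9665°).
Start latitude φ₁ = 1.040042 rad; initial bearing θ = 1.064651 rad.
Applying the spherical law of cosines for sides, sin φ₂ = sin φ₁ cos δ + cos φ₁ sin δ cos θ = 0.824873, so φ₂ = 55.58°.
For the longitude increment, Δλ = atan2( sin θ sin δ cos φ₁, cos δ − sin φ₁ sin φ₂ ) = atan2(0.278411, 0.066122) = 76.64°.
λ₂ = 152.64° + 76.64° = 229.28°, normalized to (−180°, 180°] → -130.72°.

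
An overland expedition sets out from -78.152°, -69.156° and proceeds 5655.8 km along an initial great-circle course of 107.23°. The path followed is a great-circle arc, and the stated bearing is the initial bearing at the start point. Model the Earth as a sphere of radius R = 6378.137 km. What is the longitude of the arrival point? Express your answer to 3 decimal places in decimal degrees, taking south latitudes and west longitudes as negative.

The arc subtends δ = 5655.8/6378.137 = 0.886748 rad at the centre.
With φ₁ = -78.152° = -1.364010 rad and θ = 107.23° = 1.871517 rad:
sin φ₂ = sin φ₁ cos δ + cos φ₁ sin δ cos θ = (-0.978696)(0.631936) + (0.205316)(0.775021)(-0.296208) = -0.665607
φ₂ = asin(-0.665607) = -0.728306 rad = -41.729°.
For the longitude increment, Δλ = atan2( sin θ sin δ cos φ₁, cos δ − sin φ₁ sin φ₂ ) = atan2(0.151983, -0.019491) = 97.308°.
λ₂ = -69.156° + 97.308° = 28.152°.

longitude 28.152°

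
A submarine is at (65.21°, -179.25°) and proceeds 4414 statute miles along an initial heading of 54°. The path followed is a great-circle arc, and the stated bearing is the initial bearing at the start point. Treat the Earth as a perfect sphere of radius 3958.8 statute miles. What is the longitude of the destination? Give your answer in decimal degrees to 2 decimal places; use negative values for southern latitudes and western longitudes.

longitude -67.18°

Central angle δ = d/R = 1.114984 rad.
With φ₁ = 65.21° = 1.138129 rad and θ = 54° = 0.942478 rad:
Applying the spherical law of cosines for sides, sin φ₂ = sin φ₁ cos δ + cos φ₁ sin δ cos θ = 0.620921, so φ₂ = 38.38°.
Then Δλ = atan2(0.304583, -0.123512) = 1.956044 rad, from sin θ sin δ cos φ₁ over cos δ − sin φ₁ sin φ₂.
λ₂ = λ₁ + Δλ = -67.18°.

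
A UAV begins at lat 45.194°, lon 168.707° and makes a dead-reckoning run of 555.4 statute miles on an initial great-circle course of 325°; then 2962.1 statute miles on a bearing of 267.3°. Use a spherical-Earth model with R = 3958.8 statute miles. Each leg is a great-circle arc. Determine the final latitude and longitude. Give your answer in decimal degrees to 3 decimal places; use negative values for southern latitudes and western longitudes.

Apply the spherical direct solution leg by leg, carrying full precision between legs.
Leg 1: from (45.194°, 168.707°), δ = 555.4/3958.8 = 0.140295 rad, θ = 325° → φ = 51.559°, λ = 161.295°.
Leg 2: from (51.559°, 161.295°), δ = 2962.1/3958.8 = 0.748232 rad, θ = 267.3° → φ = 33.650°, λ = 106.571°.

latitude 33.650°, longitude 106.571°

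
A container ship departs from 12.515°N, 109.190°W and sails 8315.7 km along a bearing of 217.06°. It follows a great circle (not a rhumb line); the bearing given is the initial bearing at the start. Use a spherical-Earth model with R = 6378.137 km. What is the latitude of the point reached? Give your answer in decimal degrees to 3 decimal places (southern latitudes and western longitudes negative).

latitude -43.968°

The arc subtends δ = 8315.7/6378.137 = 1.303782 rad at the centre.
Converting: φ₁ = 0.218428 rad, θ = 3.788412 rad.
Destination latitude: φ₂ = arcsin( sin φ₁ cos δ + cos φ₁ sin δ cos θ ) = arcsin(-0.694261) = -43.968°.
For the longitude increment, Δλ = atan2( sin θ sin δ cos φ₁, cos δ − sin φ₁ sin φ₂ ) = atan2(-0.567483, 0.414296) = -53.868°.
λ₂ = -109.190° + -53.868° = -163.058°.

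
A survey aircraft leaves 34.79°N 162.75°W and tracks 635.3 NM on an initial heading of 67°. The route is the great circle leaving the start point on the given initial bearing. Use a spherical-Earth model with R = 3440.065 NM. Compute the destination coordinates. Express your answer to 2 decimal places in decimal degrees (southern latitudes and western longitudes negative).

latitude 38.30°, longitude -150.31°

Angular distance δ = d/R = 635.3 / 3440.065 = 0.184677 rad.
Converting: φ₁ = 0.607200 rad, θ = 1.169371 rad.
Destination latitude: φ₂ = arcsin( sin φ₁ cos δ + cos φ₁ sin δ cos θ ) = arcsin(0.619792) = 38.30°.
Δλ = atan2( sin θ sin δ cos φ₁ , cos δ − sin φ₁ sin φ₂ ) = atan2(0.138817, 0.629361) = 0.217092 rad = 12.44°.
Hence λ₂ = -162.75° + 12.44° = -150.31°.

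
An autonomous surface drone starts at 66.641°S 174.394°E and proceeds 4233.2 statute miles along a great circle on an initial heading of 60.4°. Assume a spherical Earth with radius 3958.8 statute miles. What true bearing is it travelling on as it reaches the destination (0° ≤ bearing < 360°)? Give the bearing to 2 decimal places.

Angular distance δ = d/R = 4233.2 / 3958.8 = 1.069314 rad.
Converting: φ₁ = -1.163105 rad, θ = 1.054179 rad.
Applying the spherical law of cosines for sides, sin φ₂ = sin φ₁ cos δ + cos φ₁ sin δ cos θ = -0.269595, so φ₂ = -15.640°.
For the longitude increment, Δλ = atan2( sin θ sin δ cos φ₁, cos δ − sin φ₁ sin φ₂ ) = atan2(0.302299, 0.233227) = 52.349°.
λ₂ = 174.394° + 52.349° = 226.743°, normalized to (−180°, 180°] → -133.257°.
The forward bearing on arrival equals the back-azimuth from the destination plus 180°.
Back-azimuth from P₂ (-15.64°, -133.26°) to P₁ (-66.64°, 174.39°), with Δλ' = λ₁ − λ₂ = 307.65°: atan2( sin Δλ' cos φ₁ , cos φ₂ sin φ₁ − sin φ₂ cos φ₁ cos Δλ' ) = 200.98°.
Final bearing = (200.98° + 180°) mod 360° = 20.98°.

final bearing 20.98°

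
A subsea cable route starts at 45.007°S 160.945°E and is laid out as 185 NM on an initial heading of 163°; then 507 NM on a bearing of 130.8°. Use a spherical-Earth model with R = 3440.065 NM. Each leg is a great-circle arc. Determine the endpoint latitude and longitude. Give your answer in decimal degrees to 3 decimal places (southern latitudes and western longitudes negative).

latitude -53.010°, longitude 172.936°

Apply the spherical direct solution leg by leg, carrying full precision between legs.
Leg 1: from (-45.007°, 160.945°), δ = 185/3440.065 = 0.053778 rad, θ = 163° → φ = -47.946°, λ = 162.289°.
Leg 2: from (-47.946°, 162.289°), δ = 507/3440.065 = 0.147381 rad, θ = 130.8° → φ = -53.010°, λ = 172.936°.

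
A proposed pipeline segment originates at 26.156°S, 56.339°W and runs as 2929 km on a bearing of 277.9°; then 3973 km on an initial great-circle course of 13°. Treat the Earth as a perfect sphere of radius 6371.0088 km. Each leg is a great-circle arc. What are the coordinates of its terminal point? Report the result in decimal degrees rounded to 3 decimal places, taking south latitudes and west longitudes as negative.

latitude 14.998°, longitude -76.388°

Apply the spherical direct solution leg by leg, carrying full precision between legs.
Leg 1: from (-26.156°, -56.339°), δ = 2929/6371.0088 = 0.459739 rad, θ = 277.9° → φ = -19.895°, λ = -84.205°.
Leg 2: from (-19.895°, -84.205°), δ = 3973/6371.0088 = 0.623606 rad, θ = 13° → φ = 14.998°, λ = -76.388°.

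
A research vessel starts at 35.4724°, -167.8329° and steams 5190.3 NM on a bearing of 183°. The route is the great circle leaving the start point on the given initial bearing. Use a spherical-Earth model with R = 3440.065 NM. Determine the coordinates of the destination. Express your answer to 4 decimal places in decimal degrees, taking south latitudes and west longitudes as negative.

latitude -50.8731°, longitude -172.5811°

δ = 5190.3/3440.065 = 1.508780 rad (86.4467°).
Converting: φ₁ = 0.619110 rad, θ = 3.193953 rad.
Destination latitude: φ₂ = arcsin( sin φ₁ cos δ + cos φ₁ sin δ cos θ ) = arcsin(-0.775750) = -50.8731°.
Δλ = atan2( sin θ sin δ cos φ₁ , cos δ − sin φ₁ sin φ₂ ) = atan2(-0.042540, 0.512153) = -0.082871 rad = -4.7482°.
Hence λ₂ = -167.8329° + -4.7482° = -172.5811°.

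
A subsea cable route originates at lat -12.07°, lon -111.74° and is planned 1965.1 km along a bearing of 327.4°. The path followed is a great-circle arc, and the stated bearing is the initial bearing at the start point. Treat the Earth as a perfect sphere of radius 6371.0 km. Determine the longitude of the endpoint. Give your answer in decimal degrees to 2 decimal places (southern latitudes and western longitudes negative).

δ = 1965.1/6371 = 0.308445 rad (17.6726°).
Start latitude φ₁ = -0.210661 rad; initial bearing θ = 5.714208 rad.
Applying the spherical law of cosines for sides, sin φ₂ = sin φ₁ cos δ + cos φ₁ sin δ cos θ = 0.050857, so φ₂ = 2.92°.
For the longitude increment, Δλ = atan2( sin θ sin δ cos φ₁, cos δ − sin φ₁ sin φ₂ ) = atan2(-0.159943, 0.963441) = -9.43°.
Hence λ₂ = -111.74° + -9.43° = -121.17°.

longitude -121.17°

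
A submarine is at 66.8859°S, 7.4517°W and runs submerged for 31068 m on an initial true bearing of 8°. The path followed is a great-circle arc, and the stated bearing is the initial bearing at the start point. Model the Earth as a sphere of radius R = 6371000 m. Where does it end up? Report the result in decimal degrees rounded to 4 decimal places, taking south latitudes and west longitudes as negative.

latitude -66.6092°, longitude -7.3538°

Central angle δ = d/R = 0.004876 rad.
Start latitude φ₁ = -1.167379 rad; initial bearing θ = 0.139626 rad.
Applying the spherical law of cosines for sides, sin φ₂ = sin φ₁ cos δ + cos φ₁ sin δ cos θ = -0.917818, so φ₂ = -66.6092°.
Δλ = atan2( sin θ sin δ cos φ₁ , cos δ − sin φ₁ sin φ₂ ) = atan2(0.000266, 0.155848) = 0.001709 rad = 0.0979°.
λ₂ = λ₁ + Δλ = -7.3538°.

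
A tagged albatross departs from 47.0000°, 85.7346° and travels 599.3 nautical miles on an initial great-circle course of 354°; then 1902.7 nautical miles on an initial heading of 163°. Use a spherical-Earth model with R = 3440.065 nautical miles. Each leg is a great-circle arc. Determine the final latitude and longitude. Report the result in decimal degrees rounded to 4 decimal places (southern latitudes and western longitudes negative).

latitude 26.0195°, longitude 93.6736°

Apply the spherical direct solution leg by leg, carrying full precision between legs.
Leg 1: from (47.0000°, 85.7346°), δ = 599.3/3440.065 = 0.174212 rad, θ = 354° → φ = 56.9136°, λ = 83.8326°.
Leg 2: from (56.9136°, 83.8326°), δ = 1902.7/3440.065 = 0.553100 rad, θ = 163° → φ = 26.0195°, λ = 93.6736°.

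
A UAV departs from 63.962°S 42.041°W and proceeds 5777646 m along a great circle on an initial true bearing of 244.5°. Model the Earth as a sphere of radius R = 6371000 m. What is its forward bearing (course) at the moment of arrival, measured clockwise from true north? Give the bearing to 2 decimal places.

final bearing 326.17°

δ = 5777646/6371000 = 0.906866 rad (51.9596°).
Converting: φ₁ = -1.116347 rad, θ = 4.267330 rad.
Applying the spherical law of cosines for sides, sin φ₂ = sin φ₁ cos δ + cos φ₁ sin δ cos θ = -0.702509, so φ₂ = -44.629°.
Then Δλ = atan2(-0.312042, -0.014990) = -1.618797 rad, from sin θ sin δ cos φ₁ over cos δ − sin φ₁ sin φ₂.
λ₂ = -42.041° + -92.750° = -134.791°.
The forward bearing on arrival equals the back-azimuth from the destination plus 180°.
Back-azimuth from P₂ (-44.63°, -134.79°) to P₁ (-63.96°, -42.04°), with Δλ' = λ₁ − λ₂ = 92.75°: atan2( sin Δλ' cos φ₁ , cos φ₂ sin φ₁ − sin φ₂ cos φ₁ cos Δλ' ) = 146.17°.
Final bearing = (146.17° + 180°) mod 360° = 326.17°.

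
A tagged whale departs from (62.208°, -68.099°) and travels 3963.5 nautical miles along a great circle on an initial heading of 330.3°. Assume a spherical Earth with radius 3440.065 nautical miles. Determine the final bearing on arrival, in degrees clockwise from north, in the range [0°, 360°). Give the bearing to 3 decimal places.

final bearing 199.745°

δ = 3963.5/3440.065 = 1.152158 rad (66.0138°).
With φ₁ = 62.208° = 1.085734 rad and θ = 330.3° = 5.764823 rad:
Destination latitude: φ₂ = arcsin( sin φ₁ cos δ + cos φ₁ sin δ cos θ ) = arcsin(0.729659) = 46.858°.
Δλ = atan2( sin θ sin δ cos φ₁ , cos δ − sin φ₁ sin φ₂ ) = atan2(-0.211065, -0.238973) = -2.418129 rad = -138.549°.
λ₂ = -68.099° + -138.549° = -206.648°, normalized to (−180°, 180°] → 153.352°.
The forward bearing on arrival equals the back-azimuth from the destination plus 180°.
Back-azimuth from P₂ (46.858°, 153.352°) to P₁ (62.208°, -68.099°), with Δλ' = λ₁ − λ₂ = -221.451°: atan2( sin Δλ' cos φ₁ , cos φ₂ sin φ₁ − sin φ₂ cos φ₁ cos Δλ' ) = 19.745°.
Final bearing = (19.745° + 180°) mod 360° = 199.745°.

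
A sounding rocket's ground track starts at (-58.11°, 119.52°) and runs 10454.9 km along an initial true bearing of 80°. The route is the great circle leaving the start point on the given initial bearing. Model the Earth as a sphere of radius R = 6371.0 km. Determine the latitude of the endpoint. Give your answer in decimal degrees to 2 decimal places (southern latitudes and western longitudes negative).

latitude 8.69°

Angular distance δ = d/R = 10454.9 / 6371 = 1.641014 rad.
With φ₁ = -58.11° = -1.014211 rad and θ = 80° = 1.396263 rad:
Destination latitude: φ₂ = arcsin( sin φ₁ cos δ + cos φ₁ sin δ cos θ ) = arcsin(0.151081) = 8.69°.
Δλ = atan2( sin θ sin δ cos φ₁ , cos δ − sin φ₁ sin φ₂ ) = atan2(0.518982, 0.058117) = 1.459278 rad = 83.61°.
λ₂ = 119.52° + 83.61° = 203.13°, normalized to (−180°, 180°] → -156.87°.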